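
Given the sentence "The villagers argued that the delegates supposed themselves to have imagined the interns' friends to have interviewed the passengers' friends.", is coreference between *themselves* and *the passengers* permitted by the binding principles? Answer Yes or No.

*themselves* is a reflexive; Principle A requires it to be bound within its binding domain — the clause headed by 'supposed'.
— the passengers: possessor inside the object DP of the clause headed by 'interviewed'; does not c-command the reflexive — cannot bind it (Principle A).

No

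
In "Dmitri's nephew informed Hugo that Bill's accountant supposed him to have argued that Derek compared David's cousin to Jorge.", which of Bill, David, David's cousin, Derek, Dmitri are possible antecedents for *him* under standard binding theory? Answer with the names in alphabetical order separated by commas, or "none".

*him* is a pronoun; Principle B requires it to be free in its binding domain — the clause headed by 'supposed'.
— Bill: possessor inside the subject DP of the clause headed by 'supposed'; does not c-command the pronoun — Principle B does not apply; allowed.
— David: possessor inside the object DP of the clause headed by 'compared'; is c-commanded by the pronoun; coreference would bind this R-expression — blocked (Principle C).
— David's cousin: object of the clause headed by 'compared'; is c-commanded by the pronoun; coreference would bind this R-expression — blocked (Principle C).
— Derek: subject of the clause headed by 'compared'; is c-commanded by the pronoun; coreference would bind this R-expression — blocked (Principle C).
— Dmitri: possessor inside the subject DP of the matrix clause; does not c-command the pronoun — Principle B does not apply; allowed.

Bill, Dmitri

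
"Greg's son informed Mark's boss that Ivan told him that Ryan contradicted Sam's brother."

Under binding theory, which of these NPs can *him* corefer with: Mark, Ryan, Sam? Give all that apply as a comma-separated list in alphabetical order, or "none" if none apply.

Mark

*him* is a pronoun; Principle B requires it to be free in its binding domain — the clause headed by 'told'.
— Mark: possessor inside the object DP of the matrix clause; does not c-command the pronoun — Principle B does not apply; allowed.
— Ryan: subject of the clause headed by 'contradicted'; is c-commanded by the pronoun; coreference would bind this R-expression — blocked (Principle C).
— Sam: possessor inside the object DP of the clause headed by 'contradicted'; is c-commanded by the pronoun; coreference would bind this R-expression — blocked (Principle C).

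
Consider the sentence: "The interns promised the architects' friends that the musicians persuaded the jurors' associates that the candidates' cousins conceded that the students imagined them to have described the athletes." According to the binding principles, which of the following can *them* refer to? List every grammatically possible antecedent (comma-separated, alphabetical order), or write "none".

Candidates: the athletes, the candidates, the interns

the candidates, the interns

*them* is a pronoun; Principle B requires it to be free in its binding domain — the clause headed by 'imagined'.
— the athletes: object of the clause headed by 'described'; is c-commanded by the pronoun; coreference would bind this R-expression — blocked (Principle C).
— the candidates: possessor inside the subject DP of the clause headed by 'conceded'; does not c-command the pronoun — Principle B does not apply; allowed.
— the interns: subject of the matrix clause; c-commands the pronoun but lies outside its binding domain — allowed.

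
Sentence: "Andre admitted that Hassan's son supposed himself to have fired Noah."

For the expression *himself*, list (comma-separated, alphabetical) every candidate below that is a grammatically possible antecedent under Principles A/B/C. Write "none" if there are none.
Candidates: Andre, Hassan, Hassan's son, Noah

Hassan's son

*himself* is a reflexive; Principle A requires it to be bound within its binding domain — the clause headed by 'supposed'.
— Andre: subject of the matrix clause; c-commands the reflexive but lies outside its binding domain — cannot bind it (Principle A).
— Hassan: possessor inside the subject DP of the clause headed by 'supposed'; does not c-command the reflexive — cannot bind it (Principle A).
— Hassan's son: subject of the clause headed by 'supposed'; c-commands the reflexive within its binding domain — allowed (Principle A).
— Noah: object of the clause headed by 'fired'; does not c-command the reflexive — cannot bind it (Principle A).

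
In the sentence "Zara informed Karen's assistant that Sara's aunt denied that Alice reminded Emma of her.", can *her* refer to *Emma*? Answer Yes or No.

*her* is a pronoun; Principle B requires it to be free in its binding domain — the clause headed by 'reminded'.
— Emma: object of the clause headed by 'reminded'; c-commands the pronoun within its binding domain — blocked (Principle B).

No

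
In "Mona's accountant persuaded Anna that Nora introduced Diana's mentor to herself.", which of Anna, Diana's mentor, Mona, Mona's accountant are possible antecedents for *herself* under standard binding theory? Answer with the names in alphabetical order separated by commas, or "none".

Diana's mentor

*herself* is a reflexive; Principle A requires it to be bound within its binding domain — the clause headed by 'introduced'.
— Anna: object of the matrix clause; c-commands the reflexive but lies outside its binding domain — cannot bind it (Principle A).
— Diana's mentor: object of the clause headed by 'introduced'; c-commands the reflexive within its binding domain — allowed (Principle A).
— Mona: possessor inside the subject DP of the matrix clause; does not c-command the reflexive — cannot bind it (Principle A).
— Mona's accountant: subject of the matrix clause; c-commands the reflexive but lies outside its binding domain — cannot bind it (Principle A).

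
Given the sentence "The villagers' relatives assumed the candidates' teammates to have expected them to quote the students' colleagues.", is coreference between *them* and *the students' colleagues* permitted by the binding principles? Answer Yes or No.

No

*them* is a pronoun; Principle B requires it to be free in its binding domain — the clause headed by 'expected'.
— the students' colleagues: object of the clause headed by 'quote'; is c-commanded by the pronoun; coreference would bind this R-expression — blocked (Principle C).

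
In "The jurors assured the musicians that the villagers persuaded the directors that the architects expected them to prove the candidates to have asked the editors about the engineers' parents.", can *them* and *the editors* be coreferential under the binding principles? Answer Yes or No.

*the editors* is an R-expression; Principle C requires it to be free (not bound by any c-commanding expression).
— them: subject of the clause headed by 'prove'; the pronoun c-commands the R-expression — coreference blocked (Principle C).

No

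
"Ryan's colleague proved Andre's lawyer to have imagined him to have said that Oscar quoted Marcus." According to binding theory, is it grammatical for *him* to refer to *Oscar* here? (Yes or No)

*Oscar* is an R-expression; Principle C requires it to be free (not bound by any c-commanding expression).
— him: subject of the clause headed by 'said'; the pronoun c-commands the R-expression — coreference blocked (Principle C).

No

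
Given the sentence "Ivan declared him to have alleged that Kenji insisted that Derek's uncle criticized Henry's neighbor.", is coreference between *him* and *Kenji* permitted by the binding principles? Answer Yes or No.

*him* is a pronoun; Principle B requires it to be free in its binding domain — the matrix clause.
— Kenji: subject of the clause headed by 'insisted'; is c-commanded by the pronoun; coreference would bind this R-expression — blocked (Principle C).

No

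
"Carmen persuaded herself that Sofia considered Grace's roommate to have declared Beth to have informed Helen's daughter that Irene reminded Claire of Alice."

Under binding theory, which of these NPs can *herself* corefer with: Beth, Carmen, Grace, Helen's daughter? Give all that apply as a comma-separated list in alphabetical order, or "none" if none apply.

*herself* is a reflexive; Principle A requires it to be bound within its binding domain — the matrix clause.
— Beth: subject of the clause headed by 'informed'; does not c-command the reflexive — cannot bind it (Principle A).
— Carmen: subject of the matrix clause; c-commands the reflexive within its binding domain — allowed (Principle A).
— Grace: possessor inside the subject DP of the clause headed by 'declared'; does not c-command the reflexive — cannot bind it (Principle A).
— Helen's daughter: object of the clause headed by 'informed'; does not c-command the reflexive — cannot bind it (Principle A).

Carmen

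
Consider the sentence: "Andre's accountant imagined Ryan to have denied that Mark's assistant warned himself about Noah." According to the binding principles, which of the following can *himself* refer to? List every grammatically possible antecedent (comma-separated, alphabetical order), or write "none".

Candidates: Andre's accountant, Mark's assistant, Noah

*himself* is a reflexive; Principle A requires it to be bound within its binding domain — the clause headed by 'warned'.
— Andre's accountant: subject of the matrix clause; c-commands the reflexive but lies outside its binding domain — cannot bind it (Principle A).
— Mark's assistant: subject of the clause headed by 'warned'; c-commands the reflexive within its binding domain — allowed (Principle A).
— Noah: second object of the clause headed by 'warned'; does not c-command the reflexive — cannot bind it (Principle A).

Mark's assistant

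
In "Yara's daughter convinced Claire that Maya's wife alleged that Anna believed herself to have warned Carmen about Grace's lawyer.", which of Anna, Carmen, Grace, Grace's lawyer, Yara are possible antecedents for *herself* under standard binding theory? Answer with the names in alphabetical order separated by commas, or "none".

*herself* is a reflexive; Principle A requires it to be bound within its binding domain — the clause headed by 'believed'.
— Anna: subject of the clause headed by 'believed'; c-commands the reflexive within its binding domain — allowed (Principle A).
— Carmen: object of the clause headed by 'warned'; does not c-command the reflexive — cannot bind it (Principle A).
— Grace: possessor inside the second object DP of the clause headed by 'warned'; does not c-command the reflexive — cannot bind it (Principle A).
— Grace's lawyer: second object of the clause headed by 'warned'; does not c-command the reflexive — cannot bind it (Principle A).
— Yara: possessor inside the subject DP of the matrix clause; does not c-command the reflexive — cannot bind it (Principle A).

Anna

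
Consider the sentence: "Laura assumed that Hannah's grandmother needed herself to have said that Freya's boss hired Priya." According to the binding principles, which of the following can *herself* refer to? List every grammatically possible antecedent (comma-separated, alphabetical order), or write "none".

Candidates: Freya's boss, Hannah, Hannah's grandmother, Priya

*herself* is a reflexive; Principle A requires it to be bound within its binding domain — the clause headed by 'needed'.
— Freya's boss: subject of the clause headed by 'hired'; does not c-command the reflexive — cannot bind it (Principle A).
— Hannah: possessor inside the subject DP of the clause headed by 'needed'; does not c-command the reflexive — cannot bind it (Principle A).
— Hannah's grandmother: subject of the clause headed by 'needed'; c-commands the reflexive within its binding domain — allowed (Principle A).
— Priya: object of the clause headed by 'hired'; does not c-command the reflexive — cannot bind it (Principle A).

Hannah's grandmother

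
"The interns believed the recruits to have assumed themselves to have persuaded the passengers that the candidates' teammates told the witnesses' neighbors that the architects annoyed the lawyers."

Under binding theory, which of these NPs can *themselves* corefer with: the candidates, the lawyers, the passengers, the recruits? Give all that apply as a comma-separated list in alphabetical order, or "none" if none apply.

*themselves* is a reflexive; Principle A requires it to be bound within its binding domain — the clause headed by 'assumed'.
— the candidates: possessor inside the subject DP of the clause headed by 'told'; does not c-command the reflexive — cannot bind it (Principle A).
— the lawyers: object of the clause headed by 'annoyed'; does not c-command the reflexive — cannot bind it (Principle A).
— the passengers: object of the clause headed by 'persuaded'; does not c-command the reflexive — cannot bind it (Principle A).
— the recruits: subject of the clause headed by 'assumed'; c-commands the reflexive within its binding domain — allowed (Principle A).

the recruits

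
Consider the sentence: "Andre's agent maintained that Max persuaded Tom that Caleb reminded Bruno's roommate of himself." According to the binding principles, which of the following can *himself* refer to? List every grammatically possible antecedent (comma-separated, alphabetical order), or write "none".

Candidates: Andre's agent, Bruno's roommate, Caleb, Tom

*himself* is a reflexive; Principle A requires it to be bound within its binding domain — the clause headed by 'reminded'.
— Andre's agent: subject of the matrix clause; c-commands the reflexive but lies outside its binding domain — cannot bind it (Principle A).
— Bruno's roommate: object of the clause headed by 'reminded'; c-commands the reflexive within its binding domain — allowed (Principle A).
— Caleb: subject of the clause headed by 'reminded'; c-commands the reflexive within its binding domain — allowed (Principle A).
— Tom: object of the clause headed by 'persuaded'; c-commands the reflexive but lies outside its binding domain — cannot bind it (Principle A).

Bruno's roommate, Caleb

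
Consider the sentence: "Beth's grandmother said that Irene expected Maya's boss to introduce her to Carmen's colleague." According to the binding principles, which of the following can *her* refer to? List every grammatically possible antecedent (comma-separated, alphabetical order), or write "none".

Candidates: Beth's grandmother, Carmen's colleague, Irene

*her* is a pronoun; Principle B requires it to be free in its binding domain — the clause headed by 'introduce'.
— Beth's grandmother: subject of the matrix clause; c-commands the pronoun but lies outside its binding domain — allowed.
— Carmen's colleague: second object of the clause headed by 'introduce'; is c-commanded by the pronoun; coreference would bind this R-expression — blocked (Principle C).
— Irene: subject of the clause headed by 'expected'; c-commands the pronoun but lies outside its binding domain — allowed.

Beth's grandmother, Irene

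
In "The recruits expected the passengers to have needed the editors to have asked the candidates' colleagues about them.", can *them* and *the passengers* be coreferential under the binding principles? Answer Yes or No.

Yes

*the passengers* is an R-expression; Principle C requires it to be free (not bound by any c-commanding expression).
— them: second object of the clause headed by 'asked'; the pronoun does not c-command the R-expression — coreference allowed.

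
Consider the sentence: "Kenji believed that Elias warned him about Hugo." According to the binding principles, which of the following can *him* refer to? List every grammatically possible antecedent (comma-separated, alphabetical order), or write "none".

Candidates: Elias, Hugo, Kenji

Kenji

*him* is a pronoun; Principle B requires it to be free in its binding domain — the clause headed by 'warned'.
— Elias: subject of the clause headed by 'warned'; c-commands the pronoun within its binding domain — blocked (Principle B).
— Hugo: second object of the clause headed by 'warned'; is c-commanded by the pronoun; coreference would bind this R-expression — blocked (Principle C).
— Kenji: subject of the matrix clause; c-commands the pronoun but lies outside its binding domain — allowed.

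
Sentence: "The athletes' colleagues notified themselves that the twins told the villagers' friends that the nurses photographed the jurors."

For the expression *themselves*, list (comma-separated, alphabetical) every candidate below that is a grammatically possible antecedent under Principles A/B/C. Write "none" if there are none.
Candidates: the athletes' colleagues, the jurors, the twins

*themselves* is a reflexive; Principle A requires it to be bound within its binding domain — the matrix clause.
— the athletes' colleagues: subject of the matrix clause; c-commands the reflexive within its binding domain — allowed (Principle A).
— the jurors: object of the clause headed by 'photographed'; does not c-command the reflexive — cannot bind it (Principle A).
— the twins: subject of the clause headed by 'told'; does not c-command the reflexive — cannot bind it (Principle A).

the athletes' colleagues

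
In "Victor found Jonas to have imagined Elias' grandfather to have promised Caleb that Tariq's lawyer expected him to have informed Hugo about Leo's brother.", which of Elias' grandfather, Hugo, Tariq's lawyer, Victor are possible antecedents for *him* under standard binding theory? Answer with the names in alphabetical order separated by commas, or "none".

*him* is a pronoun; Principle B requires it to be free in its binding domain — the clause headed by 'expected'.
— Elias' grandfather: subject of the clause headed by 'promised'; c-commands the pronoun but lies outside its binding domain — allowed.
— Hugo: object of the clause headed by 'informed'; is c-commanded by the pronoun; coreference would bind this R-expression — blocked (Principle C).
— Tariq's lawyer: subject of the clause headed by 'expected'; c-commands the pronoun within its binding domain — blocked (Principle B).
— Victor: subject of the matrix clause; c-commands the pronoun but lies outside its binding domain — allowed.

Elias' grandfather, Victor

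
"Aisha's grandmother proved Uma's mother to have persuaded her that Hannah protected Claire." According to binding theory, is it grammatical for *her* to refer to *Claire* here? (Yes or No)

*Claire* is an R-expression; Principle C requires it to be free (not bound by any c-commanding expression).
— her: object of the clause headed by 'persuaded'; the pronoun c-commands the R-expression — coreference blocked (Principle C).

No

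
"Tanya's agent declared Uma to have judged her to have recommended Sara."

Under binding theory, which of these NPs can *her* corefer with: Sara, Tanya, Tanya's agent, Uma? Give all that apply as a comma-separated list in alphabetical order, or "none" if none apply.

*her* is a pronoun; Principle B requires it to be free in its binding domain — the clause headed by 'judged'.
— Sara: object of the clause headed by 'recommended'; is c-commanded by the pronoun; coreference would bind this R-expression — blocked (Principle C).
— Tanya: possessor inside the subject DP of the matrix clause; does not c-command the pronoun — Principle B does not apply; allowed.
— Tanya's agent: subject of the matrix clause; c-commands the pronoun but lies outside its binding domain — allowed.
— Uma: subject of the clause headed by 'judged'; c-commands the pronoun within its binding domain — blocked (Principle B).

Tanya, Tanya's agent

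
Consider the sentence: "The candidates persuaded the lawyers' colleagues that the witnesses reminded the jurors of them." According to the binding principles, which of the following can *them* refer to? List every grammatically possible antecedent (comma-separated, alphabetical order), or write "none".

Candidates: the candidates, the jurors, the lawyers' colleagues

*them* is a pronoun; Principle B requires it to be free in its binding domain — the clause headed by 'reminded'.
— the candidates: subject of the matrix clause; c-commands the pronoun but lies outside its binding domain — allowed.
— the jurors: object of the clause headed by 'reminded'; c-commands the pronoun within its binding domain — blocked (Principle B).
— the lawyers' colleagues: object of the matrix clause; c-commands the pronoun but lies outside its binding domain — allowed.

the candidates, the lawyers' colleagues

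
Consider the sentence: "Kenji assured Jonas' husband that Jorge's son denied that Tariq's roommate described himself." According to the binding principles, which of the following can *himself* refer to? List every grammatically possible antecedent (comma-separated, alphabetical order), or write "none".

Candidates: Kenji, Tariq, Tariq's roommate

Tariq's roommate

*himself* is a reflexive; Principle A requires it to be bound within its binding domain — the clause headed by 'described'.
— Kenji: subject of the matrix clause; c-commands the reflexive but lies outside its binding domain — cannot bind it (Principle A).
— Tariq: possessor inside the subject DP of the clause headed by 'described'; does not c-command the reflexive — cannot bind it (Principle A).
— Tariq's roommate: subject of the clause headed by 'described'; c-commands the reflexive within its binding domain — allowed (Principle A).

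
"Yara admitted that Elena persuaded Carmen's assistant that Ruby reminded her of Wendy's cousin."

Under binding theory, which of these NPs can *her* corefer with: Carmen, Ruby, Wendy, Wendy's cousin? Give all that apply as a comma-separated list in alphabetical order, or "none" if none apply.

Carmen

*her* is a pronoun; Principle B requires it to be free in its binding domain — the clause headed by 'reminded'.
— Carmen: possessor inside the object DP of the clause headed by 'persuaded'; does not c-command the pronoun — Principle B does not apply; allowed.
— Ruby: subject of the clause headed by 'reminded'; c-commands the pronoun within its binding domain — blocked (Principle B).
— Wendy: possessor inside the second object DP of the clause headed by 'reminded'; is c-commanded by the pronoun; coreference would bind this R-expression — blocked (Principle C).
— Wendy's cousin: second object of the clause headed by 'reminded'; is c-commanded by the pronoun; coreference would bind this R-expression — blocked (Principle C).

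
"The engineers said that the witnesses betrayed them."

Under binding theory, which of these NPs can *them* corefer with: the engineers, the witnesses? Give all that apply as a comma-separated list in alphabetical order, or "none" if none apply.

*them* is a pronoun; Principle B requires it to be free in its binding domain — the clause headed by 'betrayed'.
— the engineers: subject of the matrix clause; c-commands the pronoun but lies outside its binding domain — allowed.
— the witnesses: subject of the clause headed by 'betrayed'; c-commands the pronoun within its binding domain — blocked (Principle B).

the engineers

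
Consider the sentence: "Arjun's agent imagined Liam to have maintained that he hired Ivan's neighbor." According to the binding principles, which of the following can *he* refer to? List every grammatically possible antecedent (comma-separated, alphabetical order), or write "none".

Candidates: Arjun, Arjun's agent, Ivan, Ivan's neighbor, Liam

*he* is a pronoun; Principle B requires it to be free in its binding domain — the clause headed by 'hired'.
— Arjun: possessor inside the subject DP of the matrix clause; does not c-command the pronoun — Principle B does not apply; allowed.
— Arjun's agent: subject of the matrix clause; c-commands the pronoun but lies outside its binding domain — allowed.
— Ivan: possessor inside the object DP of the clause headed by 'hired'; is c-commanded by the pronoun; coreference would bind this R-expression — blocked (Principle C).
— Ivan's neighbor: object of the clause headed by 'hired'; is c-commanded by the pronoun; coreference would bind this R-expression — blocked (Principle C).
— Liam: subject of the clause headed by 'maintained'; c-commands the pronoun but lies outside its binding domain — allowed.

Arjun, Arjun's agent, Liam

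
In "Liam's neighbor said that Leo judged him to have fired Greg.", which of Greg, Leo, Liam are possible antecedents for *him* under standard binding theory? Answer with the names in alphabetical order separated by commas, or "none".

*him* is a pronoun; Principle B requires it to be free in its binding domain — the clause headed by 'judged'.
— Greg: object of the clause headed by 'fired'; is c-commanded by the pronoun; coreference would bind this R-expression — blocked (Principle C).
— Leo: subject of the clause headed by 'judged'; c-commands the pronoun within its binding domain — blocked (Principle B).
— Liam: possessor inside the subject DP of the matrix clause; does not c-command the pronoun — Principle B does not apply; allowed.

Liam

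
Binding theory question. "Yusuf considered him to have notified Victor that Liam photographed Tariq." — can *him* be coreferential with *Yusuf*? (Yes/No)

*him* is a pronoun; Principle B requires it to be free in its binding domain — the matrix clause.
— Yusuf: subject of the matrix clause; c-commands the pronoun within its binding domain — blocked (Principle B).

No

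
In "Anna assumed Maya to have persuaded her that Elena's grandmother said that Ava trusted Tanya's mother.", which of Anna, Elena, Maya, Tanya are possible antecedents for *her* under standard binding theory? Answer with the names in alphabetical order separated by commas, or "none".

*her* is a pronoun; Principle B requires it to be free in its binding domain — the clause headed by 'persuaded'.
— Anna: subject of the matrix clause; c-commands the pronoun but lies outside its binding domain — allowed.
— Elena: possessor inside the subject DP of the clause headed by 'said'; is c-commanded by the pronoun; coreference would bind this R-expression — blocked (Principle C).
— Maya: subject of the clause headed by 'persuaded'; c-commands the pronoun within its binding domain — blocked (Principle B).
— Tanya: possessor inside the object DP of the clause headed by 'trusted'; is c-commanded by the pronoun; coreference would bind this R-expression — blocked (Principle C).

Anna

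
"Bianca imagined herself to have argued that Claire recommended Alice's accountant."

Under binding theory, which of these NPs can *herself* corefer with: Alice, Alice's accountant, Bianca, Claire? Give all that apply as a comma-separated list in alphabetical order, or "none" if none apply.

*herself* is a reflexive; Principle A requires it to be bound within its binding domain — the matrix clause.
— Alice: possessor inside the object DP of the clause headed by 'recommended'; does not c-command the reflexive — cannot bind it (Principle A).
— Alice's accountant: object of the clause headed by 'recommended'; does not c-command the reflexive — cannot bind it (Principle A).
— Bianca: subject of the matrix clause; c-commands the reflexive within its binding domain — allowed (Principle A).
— Claire: subject of the clause headed by 'recommended'; does not c-command the reflexive — cannot bind it (Principle A).

Bianca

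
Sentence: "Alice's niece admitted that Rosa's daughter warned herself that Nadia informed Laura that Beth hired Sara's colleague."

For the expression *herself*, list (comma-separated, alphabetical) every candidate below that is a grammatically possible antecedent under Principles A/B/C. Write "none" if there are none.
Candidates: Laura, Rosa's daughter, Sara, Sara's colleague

*herself* is a reflexive; Principle A requires it to be bound within its binding domain — the clause headed by 'warned'.
— Laura: object of the clause headed by 'informed'; does not c-command the reflexive — cannot bind it (Principle A).
— Rosa's daughter: subject of the clause headed by 'warned'; c-commands the reflexive within its binding domain — allowed (Principle A).
— Sara: possessor inside the object DP of the clause headed by 'hired'; does not c-command the reflexive — cannot bind it (Principle A).
— Sara's colleague: object of the clause headed by 'hired'; does not c-command the reflexive — cannot bind it (Principle A).

Rosa's daughter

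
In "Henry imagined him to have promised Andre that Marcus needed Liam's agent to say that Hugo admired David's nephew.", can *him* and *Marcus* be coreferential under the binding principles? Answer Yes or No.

*Marcus* is an R-expression; Principle C requires it to be free (not bound by any c-commanding expression).
— him: subject of the clause headed by 'promised'; the pronoun c-commands the R-expression — coreference blocked (Principle C).

No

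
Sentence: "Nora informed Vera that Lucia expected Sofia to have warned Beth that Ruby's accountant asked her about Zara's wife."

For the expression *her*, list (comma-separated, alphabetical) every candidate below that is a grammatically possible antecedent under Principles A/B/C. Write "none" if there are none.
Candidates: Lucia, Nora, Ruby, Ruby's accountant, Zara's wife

Lucia, Nora, Ruby

*her* is a pronoun; Principle B requires it to be free in its binding domain — the clause headed by 'asked'.
— Lucia: subject of the clause headed by 'expected'; c-commands the pronoun but lies outside its binding domain — allowed.
— Nora: subject of the matrix clause; c-commands the pronoun but lies outside its binding domain — allowed.
— Ruby: possessor inside the subject DP of the clause headed by 'asked'; does not c-command the pronoun — Principle B does not apply; allowed.
— Ruby's accountant: subject of the clause headed by 'asked'; c-commands the pronoun within its binding domain — blocked (Principle B).
— Zara's wife: second object of the clause headed by 'asked'; is c-commanded by the pronoun; coreference would bind this R-expression — blocked (Principle C).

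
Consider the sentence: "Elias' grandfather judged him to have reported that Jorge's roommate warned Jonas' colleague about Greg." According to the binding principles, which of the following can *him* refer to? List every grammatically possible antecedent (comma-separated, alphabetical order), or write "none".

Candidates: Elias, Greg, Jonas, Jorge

Elias

*him* is a pronoun; Principle B requires it to be free in its binding domain — the matrix clause.
— Elias: possessor inside the subject DP of the matrix clause; does not c-command the pronoun — Principle B does not apply; allowed.
— Greg: second object of the clause headed by 'warned'; is c-commanded by the pronoun; coreference would bind this R-expression — blocked (Principle C).
— Jonas: possessor inside the object DP of the clause headed by 'warned'; is c-commanded by the pronoun; coreference would bind this R-expression — blocked (Principle C).
— Jorge: possessor inside the subject DP of the clause headed by 'warned'; is c-commanded by the pronoun; coreference would bind this R-expression — blocked (Principle C).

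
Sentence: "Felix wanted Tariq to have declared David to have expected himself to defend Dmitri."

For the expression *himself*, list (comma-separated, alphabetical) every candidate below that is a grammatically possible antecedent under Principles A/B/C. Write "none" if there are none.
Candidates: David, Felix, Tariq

David

*himself* is a reflexive; Principle A requires it to be bound within its binding domain — the clause headed by 'expected'.
— David: subject of the clause headed by 'expected'; c-commands the reflexive within its binding domain — allowed (Principle A).
— Felix: subject of the matrix clause; c-commands the reflexive but lies outside its binding domain — cannot bind it (Principle A).
— Tariq: subject of the clause headed by 'declared'; c-commands the reflexive but lies outside its binding domain — cannot bind it (Principle A).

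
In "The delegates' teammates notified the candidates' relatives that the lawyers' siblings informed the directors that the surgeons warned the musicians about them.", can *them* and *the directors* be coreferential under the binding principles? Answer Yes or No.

Yes

*the directors* is an R-expression; Principle C requires it to be free (not bound by any c-commanding expression).
— them: second object of the clause headed by 'warned'; the pronoun does not c-command the R-expression — coreference allowed.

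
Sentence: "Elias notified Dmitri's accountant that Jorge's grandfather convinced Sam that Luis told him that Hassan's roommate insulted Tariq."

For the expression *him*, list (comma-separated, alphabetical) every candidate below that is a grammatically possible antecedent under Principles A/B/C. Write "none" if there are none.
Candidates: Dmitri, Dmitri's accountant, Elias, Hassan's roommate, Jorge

Dmitri, Dmitri's accountant, Elias, Jorge

*him* is a pronoun; Principle B requires it to be free in its binding domain — the clause headed by 'told'.
— Dmitri: possessor inside the object DP of the matrix clause; does not c-command the pronoun — Principle B does not apply; allowed.
— Dmitri's accountant: object of the matrix clause; c-commands the pronoun but lies outside its binding domain — allowed.
— Elias: subject of the matrix clause; c-commands the pronoun but lies outside its binding domain — allowed.
— Hassan's roommate: subject of the clause headed by 'insulted'; is c-commanded by the pronoun; coreference would bind this R-expression — blocked (Principle C).
— Jorge: possessor inside the subject DP of the clause headed by 'convinced'; does not c-command the pronoun — Principle B does not apply; allowed.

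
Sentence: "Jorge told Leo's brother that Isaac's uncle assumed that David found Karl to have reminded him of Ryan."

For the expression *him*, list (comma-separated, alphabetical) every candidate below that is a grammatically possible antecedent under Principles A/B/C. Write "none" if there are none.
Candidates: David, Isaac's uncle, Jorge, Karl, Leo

David, Isaac's uncle, Jorge, Leo

*him* is a pronoun; Principle B requires it to be free in its binding domain — the clause headed by 'reminded'.
— David: subject of the clause headed by 'found'; c-commands the pronoun but lies outside its binding domain — allowed.
— Isaac's uncle: subject of the clause headed by 'assumed'; c-commands the pronoun but lies outside its binding domain — allowed.
— Jorge: subject of the matrix clause; c-commands the pronoun but lies outside its binding domain — allowed.
— Karl: subject of the clause headed by 'reminded'; c-commands the pronoun within its binding domain — blocked (Principle B).
— Leo: possessor inside the object DP of the matrix clause; does not c-command the pronoun — Principle B does not apply; allowed.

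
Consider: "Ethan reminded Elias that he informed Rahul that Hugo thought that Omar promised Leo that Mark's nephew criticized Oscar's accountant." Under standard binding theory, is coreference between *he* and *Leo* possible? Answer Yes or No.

No

*Leo* is an R-expression; Principle C requires it to be free (not bound by any c-commanding expression).
— he: subject of the clause headed by 'informed'; the pronoun c-commands the R-expression — coreference blocked (Principle C).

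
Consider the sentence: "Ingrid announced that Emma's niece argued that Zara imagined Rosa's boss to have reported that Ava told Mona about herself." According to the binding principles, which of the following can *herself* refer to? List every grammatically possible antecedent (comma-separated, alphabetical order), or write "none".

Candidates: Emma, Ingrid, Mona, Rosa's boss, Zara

Mona

*herself* is a reflexive; Principle A requires it to be bound within its binding domain — the clause headed by 'told'.
— Emma: possessor inside the subject DP of the clause headed by 'argued'; does not c-command the reflexive — cannot bind it (Principle A).
— Ingrid: subject of the matrix clause; c-commands the reflexive but lies outside its binding domain — cannot bind it (Principle A).
— Mona: object of the clause headed by 'told'; c-commands the reflexive within its binding domain — allowed (Principle A).
— Rosa's boss: subject of the clause headed by 'reported'; c-commands the reflexive but lies outside its binding domain — cannot bind it (Principle A).
— Zara: subject of the clause headed by 'imagined'; c-commands the reflexive but lies outside its binding domain — cannot bind it (Principle A).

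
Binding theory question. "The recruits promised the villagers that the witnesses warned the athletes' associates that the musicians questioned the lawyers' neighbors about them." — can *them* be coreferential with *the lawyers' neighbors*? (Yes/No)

No

*them* is a pronoun; Principle B requires it to be free in its binding domain — the clause headed by 'questioned'.
— the lawyers' neighbors: object of the clause headed by 'questioned'; c-commands the pronoun within its binding domain — blocked (Principle B).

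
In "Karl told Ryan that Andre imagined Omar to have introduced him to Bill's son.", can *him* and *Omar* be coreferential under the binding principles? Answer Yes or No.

No

*Omar* is an R-expression; Principle C requires it to be free (not bound by any c-commanding expression).
— him: object of the clause headed by 'introduced'; the R-expression locally c-commands the pronoun — coreference blocked (Principle B on the pronoun).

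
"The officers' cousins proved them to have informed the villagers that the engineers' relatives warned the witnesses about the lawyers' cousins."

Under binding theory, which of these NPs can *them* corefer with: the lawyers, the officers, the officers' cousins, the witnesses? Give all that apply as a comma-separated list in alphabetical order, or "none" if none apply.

the officers

*them* is a pronoun; Principle B requires it to be free in its binding domain — the matrix clause.
— the lawyers: possessor inside the second object DP of the clause headed by 'warned'; is c-commanded by the pronoun; coreference would bind this R-expression — blocked (Principle C).
— the officers: possessor inside the subject DP of the matrix clause; does not c-command the pronoun — Principle B does not apply; allowed.
— the officers' cousins: subject of the matrix clause; c-commands the pronoun within its binding domain — blocked (Principle B).
— the witnesses: object of the clause headed by 'warned'; is c-commanded by the pronoun; coreference would bind this R-expression — blocked (Principle C).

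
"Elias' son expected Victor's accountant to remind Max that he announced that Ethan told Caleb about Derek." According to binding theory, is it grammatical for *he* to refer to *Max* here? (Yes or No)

*Max* is an R-expression; Principle C requires it to be free (not bound by any c-commanding expression).
— he: subject of the clause headed by 'announced'; the pronoun does not c-command the R-expression — coreference allowed.

Yes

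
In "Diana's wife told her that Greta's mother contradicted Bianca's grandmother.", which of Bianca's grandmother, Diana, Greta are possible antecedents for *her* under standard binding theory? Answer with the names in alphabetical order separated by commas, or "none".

*her* is a pronoun; Principle B requires it to be free in its binding domain — the matrix clause.
— Bianca's grandmother: object of the clause headed by 'contradicted'; is c-commanded by the pronoun; coreference would bind this R-expression — blocked (Principle C).
— Diana: possessor inside the subject DP of the matrix clause; does not c-command the pronoun — Principle B does not apply; allowed.
— Greta: possessor inside the subject DP of the clause headed by 'contradicted'; is c-commanded by the pronoun; coreference would bind this R-expression — blocked (Principle C).

Diana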